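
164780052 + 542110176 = 706890228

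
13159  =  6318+6841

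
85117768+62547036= 147664804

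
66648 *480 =31991040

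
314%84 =62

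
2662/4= 665 + 1/2 = 665.50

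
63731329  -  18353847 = 45377482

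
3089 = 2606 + 483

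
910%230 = 220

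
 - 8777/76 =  - 116 + 39/76 = - 115.49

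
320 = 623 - 303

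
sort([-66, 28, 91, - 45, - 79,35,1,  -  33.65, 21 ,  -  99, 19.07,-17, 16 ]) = [ -99 , - 79,-66  ,-45, - 33.65, - 17, 1, 16,  19.07,21,28, 35, 91]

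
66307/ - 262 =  - 254+ 241/262 = - 253.08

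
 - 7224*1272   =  -9188928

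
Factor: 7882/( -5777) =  - 2^1*7^1*53^(  -  1 )*109^(-1)*563^1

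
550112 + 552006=1102118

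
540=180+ 360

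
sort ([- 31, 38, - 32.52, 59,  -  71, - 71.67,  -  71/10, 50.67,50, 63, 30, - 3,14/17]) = [ - 71.67, - 71, - 32.52, -31, - 71/10, - 3,14/17, 30,38, 50, 50.67  ,  59,63]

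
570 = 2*285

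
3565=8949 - 5384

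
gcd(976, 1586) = 122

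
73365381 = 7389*9929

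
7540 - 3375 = 4165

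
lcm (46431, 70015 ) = 4410945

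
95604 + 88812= 184416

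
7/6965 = 1/995 =0.00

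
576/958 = 288/479  =  0.60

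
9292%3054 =130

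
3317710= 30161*110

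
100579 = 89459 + 11120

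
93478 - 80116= 13362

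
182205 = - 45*(  -  4049 ) 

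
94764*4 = 379056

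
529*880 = 465520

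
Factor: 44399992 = 2^3*7^1 *13^1*71^1*859^1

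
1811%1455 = 356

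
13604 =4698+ 8906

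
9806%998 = 824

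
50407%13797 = 9016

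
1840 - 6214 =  - 4374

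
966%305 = 51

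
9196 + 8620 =17816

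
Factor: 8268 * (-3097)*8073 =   -  206717205708 =- 2^2*3^4*13^2 * 19^1*23^1*53^1*163^1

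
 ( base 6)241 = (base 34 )2T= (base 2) 1100001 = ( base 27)3g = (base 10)97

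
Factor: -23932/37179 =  - 2^2* 3^( - 7 )*17^( - 1) * 31^1 * 193^1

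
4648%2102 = 444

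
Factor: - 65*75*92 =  - 2^2 * 3^1 * 5^3 * 13^1 * 23^1 = - 448500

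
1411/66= 21+25/66  =  21.38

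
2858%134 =44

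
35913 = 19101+16812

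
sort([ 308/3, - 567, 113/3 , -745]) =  [ - 745,-567, 113/3, 308/3]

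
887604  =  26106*34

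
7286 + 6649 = 13935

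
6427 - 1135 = 5292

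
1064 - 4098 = - 3034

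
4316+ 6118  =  10434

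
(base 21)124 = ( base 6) 2131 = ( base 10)487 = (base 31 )FM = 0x1E7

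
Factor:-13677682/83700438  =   - 6838841/41850219 = -3^( - 1)*19^1*29^( - 1) * 37^( - 1 )*41^1 * 8779^1*13001^( -1 )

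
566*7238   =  4096708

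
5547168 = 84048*66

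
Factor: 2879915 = 5^1 * 167^1 * 3449^1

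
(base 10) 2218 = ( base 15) 9cd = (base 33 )217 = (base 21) 50d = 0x8aa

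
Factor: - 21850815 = -3^1*5^1*7^3*31^1*137^1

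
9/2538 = 1/282=0.00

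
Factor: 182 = 2^1*7^1*13^1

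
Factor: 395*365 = 5^2*73^1*79^1 = 144175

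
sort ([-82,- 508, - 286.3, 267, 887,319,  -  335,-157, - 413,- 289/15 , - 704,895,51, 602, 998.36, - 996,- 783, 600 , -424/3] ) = [-996,- 783,-704, - 508, - 413, - 335, - 286.3, - 157, -424/3, - 82, - 289/15, 51 , 267,319, 600, 602, 887,895,998.36]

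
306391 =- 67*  (-4573) 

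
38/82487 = 38/82487= 0.00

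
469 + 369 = 838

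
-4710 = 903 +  - 5613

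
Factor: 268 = 2^2 *67^1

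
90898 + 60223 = 151121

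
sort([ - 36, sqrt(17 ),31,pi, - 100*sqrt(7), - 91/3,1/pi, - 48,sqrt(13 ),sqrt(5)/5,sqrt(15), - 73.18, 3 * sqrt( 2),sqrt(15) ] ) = [ - 100  *sqrt(7 ), - 73.18 , - 48, - 36, - 91/3,1/pi,  sqrt(5 )/5 , pi, sqrt(13),sqrt(15),sqrt( 15), sqrt ( 17),3*sqrt (2), 31]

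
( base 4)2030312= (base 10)9014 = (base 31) 9bo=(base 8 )21466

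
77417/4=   77417/4 = 19354.25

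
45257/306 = 147 +275/306 =147.90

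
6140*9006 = 55296840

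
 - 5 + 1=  - 4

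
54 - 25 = 29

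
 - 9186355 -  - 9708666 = 522311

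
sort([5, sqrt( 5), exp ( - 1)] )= [ exp(-1), sqrt( 5 ), 5] 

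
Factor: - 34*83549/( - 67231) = 2^1* 17^1*29^1*43^1 *67^1*67231^( - 1) = 2840666/67231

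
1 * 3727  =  3727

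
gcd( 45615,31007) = 1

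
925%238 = 211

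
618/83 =618/83  =  7.45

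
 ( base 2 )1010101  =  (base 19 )49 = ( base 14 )61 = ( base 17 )50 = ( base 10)85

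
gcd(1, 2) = 1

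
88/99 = 8/9=0.89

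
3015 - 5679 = -2664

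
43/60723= 43/60723= 0.00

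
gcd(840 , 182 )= 14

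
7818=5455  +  2363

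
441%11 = 1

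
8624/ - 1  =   - 8624+0/1 = - 8624.00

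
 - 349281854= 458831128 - 808112982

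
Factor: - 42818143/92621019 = - 3^( - 1)*107^( - 1)*109^1*288539^( - 1)*392827^1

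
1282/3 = 1282/3=427.33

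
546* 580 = 316680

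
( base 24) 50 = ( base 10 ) 120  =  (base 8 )170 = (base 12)A0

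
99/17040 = 33/5680 = 0.01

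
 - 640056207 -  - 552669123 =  - 87387084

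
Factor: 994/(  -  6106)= - 7/43 = -  7^1 *43^( - 1)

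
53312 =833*64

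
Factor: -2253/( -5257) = 3/7 = 3^1*7^( - 1 ) 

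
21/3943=21/3943 = 0.01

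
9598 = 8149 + 1449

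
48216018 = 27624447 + 20591571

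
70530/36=11755/6=1959.17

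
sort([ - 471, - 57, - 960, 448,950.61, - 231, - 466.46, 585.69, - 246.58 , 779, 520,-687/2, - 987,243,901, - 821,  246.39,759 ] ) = [ - 987,-960, - 821,  -  471,-466.46, - 687/2, - 246.58, - 231, - 57,243,246.39,  448,520,585.69, 759,779 , 901, 950.61 ] 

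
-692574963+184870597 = - 507704366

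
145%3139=145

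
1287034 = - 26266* ( -49) 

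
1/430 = 1/430 = 0.00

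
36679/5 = 36679/5 = 7335.80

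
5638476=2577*2188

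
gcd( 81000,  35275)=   25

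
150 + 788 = 938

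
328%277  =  51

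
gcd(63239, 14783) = 1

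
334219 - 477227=- 143008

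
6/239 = 6/239 = 0.03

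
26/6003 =26/6003 = 0.00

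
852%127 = 90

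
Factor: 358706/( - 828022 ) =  - 179353/414011 =-13^( - 1) * 43^2*97^1 * 31847^(  -  1)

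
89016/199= 89016/199 = 447.32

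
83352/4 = 20838 =20838.00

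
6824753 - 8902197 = -2077444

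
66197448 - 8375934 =57821514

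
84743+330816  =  415559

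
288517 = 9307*31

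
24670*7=172690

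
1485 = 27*55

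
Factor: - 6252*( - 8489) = 2^2*3^1 *13^1 * 521^1*653^1 = 53073228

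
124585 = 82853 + 41732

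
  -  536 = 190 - 726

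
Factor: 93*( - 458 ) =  - 2^1*3^1 * 31^1*229^1=- 42594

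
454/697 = 454/697 =0.65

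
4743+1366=6109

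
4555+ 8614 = 13169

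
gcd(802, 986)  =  2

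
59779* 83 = 4961657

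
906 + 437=1343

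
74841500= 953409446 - 878567946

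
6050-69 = 5981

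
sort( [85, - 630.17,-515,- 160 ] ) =[ - 630.17, - 515, - 160,85] 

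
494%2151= 494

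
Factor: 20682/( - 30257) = -2^1*3^3*79^( - 1) =- 54/79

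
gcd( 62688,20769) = 3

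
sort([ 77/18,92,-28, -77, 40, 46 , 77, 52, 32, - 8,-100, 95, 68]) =[-100,-77, - 28 , - 8,77/18, 32, 40, 46, 52,68,  77 , 92,  95]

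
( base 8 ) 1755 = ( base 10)1005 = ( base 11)834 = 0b1111101101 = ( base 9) 1336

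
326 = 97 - -229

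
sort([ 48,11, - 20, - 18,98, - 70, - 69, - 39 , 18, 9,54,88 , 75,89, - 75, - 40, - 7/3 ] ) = [ - 75 , - 70, - 69, - 40,-39, - 20, -18,-7/3, 9, 11,18,48,54,75,  88,  89 , 98 ]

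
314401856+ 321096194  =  635498050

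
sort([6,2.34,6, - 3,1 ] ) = [ -3,1, 2.34,6 , 6]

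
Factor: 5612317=43^1*47^1*2777^1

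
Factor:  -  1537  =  - 29^1 * 53^1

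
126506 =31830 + 94676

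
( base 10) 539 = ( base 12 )38b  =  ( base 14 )2A7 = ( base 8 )1033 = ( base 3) 201222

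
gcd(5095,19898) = 1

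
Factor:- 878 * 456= - 400368 = - 2^4 *3^1*19^1 * 439^1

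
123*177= 21771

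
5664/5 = 1132 + 4/5= 1132.80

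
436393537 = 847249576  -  410856039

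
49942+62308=112250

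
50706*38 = 1926828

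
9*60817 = 547353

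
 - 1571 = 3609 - 5180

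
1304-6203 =  -  4899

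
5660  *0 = 0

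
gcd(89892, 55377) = 9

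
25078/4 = 6269 + 1/2 = 6269.50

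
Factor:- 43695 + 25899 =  -2^2 * 3^1*1483^1= - 17796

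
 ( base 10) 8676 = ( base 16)21E4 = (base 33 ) 7VU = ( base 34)7h6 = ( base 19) 150C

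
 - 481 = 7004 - 7485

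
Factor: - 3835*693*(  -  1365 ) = 3627699075 =3^3 * 5^2*7^2*11^1*13^2*59^1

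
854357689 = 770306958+84050731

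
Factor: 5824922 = 2^1*457^1*6373^1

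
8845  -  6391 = 2454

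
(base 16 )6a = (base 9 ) 127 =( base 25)46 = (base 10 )106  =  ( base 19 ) 5B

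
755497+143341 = 898838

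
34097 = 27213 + 6884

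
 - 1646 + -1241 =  - 2887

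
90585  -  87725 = 2860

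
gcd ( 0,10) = 10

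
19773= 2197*9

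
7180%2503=2174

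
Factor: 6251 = 7^1*19^1 * 47^1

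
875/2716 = 125/388  =  0.32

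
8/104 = 1/13 = 0.08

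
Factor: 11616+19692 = 2^2*3^1*2609^1 = 31308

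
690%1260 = 690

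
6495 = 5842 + 653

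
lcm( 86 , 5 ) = 430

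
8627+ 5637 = 14264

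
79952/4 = 19988 = 19988.00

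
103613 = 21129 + 82484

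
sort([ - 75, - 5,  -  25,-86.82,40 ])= [-86.82, - 75,  -  25, - 5, 40 ] 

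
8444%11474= 8444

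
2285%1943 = 342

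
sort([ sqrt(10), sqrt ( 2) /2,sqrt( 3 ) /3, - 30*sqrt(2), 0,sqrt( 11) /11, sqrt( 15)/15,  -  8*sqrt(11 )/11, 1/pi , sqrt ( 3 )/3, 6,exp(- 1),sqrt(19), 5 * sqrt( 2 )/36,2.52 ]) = [ - 30*sqrt (2),  -  8 *sqrt(11 ) /11,0,5*sqrt( 2 ) /36, sqrt(15 ) /15, sqrt(11) /11, 1/pi,  exp(-1 ), sqrt( 3)/3, sqrt ( 3 )/3, sqrt(  2) /2, 2.52, sqrt ( 10) , sqrt( 19), 6 ]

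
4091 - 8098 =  - 4007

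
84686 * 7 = 592802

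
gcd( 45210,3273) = 3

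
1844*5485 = 10114340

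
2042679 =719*2841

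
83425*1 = 83425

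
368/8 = 46 = 46.00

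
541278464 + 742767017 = 1284045481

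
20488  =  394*52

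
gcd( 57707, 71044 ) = 1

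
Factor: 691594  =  2^1*17^1 * 20341^1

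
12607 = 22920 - 10313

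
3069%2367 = 702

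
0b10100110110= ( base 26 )1P8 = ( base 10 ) 1334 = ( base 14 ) 6B4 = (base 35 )134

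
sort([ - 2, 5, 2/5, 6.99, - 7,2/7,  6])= [ - 7, - 2, 2/7, 2/5, 5,  6,6.99 ] 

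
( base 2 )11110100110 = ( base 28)2dq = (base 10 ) 1958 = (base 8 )3646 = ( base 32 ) 1t6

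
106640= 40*2666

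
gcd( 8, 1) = 1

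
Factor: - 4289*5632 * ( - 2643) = 63843377664 = 2^9*3^1*11^1*881^1 * 4289^1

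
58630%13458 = 4798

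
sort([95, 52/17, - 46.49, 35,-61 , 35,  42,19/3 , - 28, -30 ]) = [ - 61, - 46.49, - 30, - 28,52/17,  19/3 , 35,35,42,95 ]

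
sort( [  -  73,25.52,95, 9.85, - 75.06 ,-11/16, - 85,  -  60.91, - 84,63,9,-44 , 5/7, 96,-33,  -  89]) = [ - 89,-85, - 84,-75.06 ,-73, - 60.91,-44,-33, - 11/16 , 5/7,9,9.85,25.52  ,  63,95,  96]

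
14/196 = 1/14 = 0.07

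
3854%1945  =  1909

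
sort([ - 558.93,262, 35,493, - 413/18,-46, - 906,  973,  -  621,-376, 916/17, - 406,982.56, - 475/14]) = [-906,  -  621 , - 558.93 , - 406,-376, - 46, - 475/14,- 413/18,  35,916/17,262,493, 973,982.56 ] 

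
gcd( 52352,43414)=2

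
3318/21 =158 = 158.00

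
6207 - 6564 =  - 357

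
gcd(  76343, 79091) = 1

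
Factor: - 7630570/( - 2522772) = 3815285/1261386  =  2^(-1 )*3^( - 3) * 5^1 * 7^(-1)*47^( - 1)*71^(  -  1)*523^1*1459^1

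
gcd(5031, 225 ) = 9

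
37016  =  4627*8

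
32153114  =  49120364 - 16967250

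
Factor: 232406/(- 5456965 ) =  - 2^1*5^( - 1 )*29^1*4007^1*1091393^( - 1 )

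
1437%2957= 1437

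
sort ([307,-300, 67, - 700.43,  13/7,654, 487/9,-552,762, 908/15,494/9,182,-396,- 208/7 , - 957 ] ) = [ - 957, - 700.43, - 552, - 396,-300,-208/7,13/7, 487/9,494/9,908/15,  67,182,307, 654, 762] 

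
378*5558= 2100924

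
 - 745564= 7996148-8741712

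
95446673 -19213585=76233088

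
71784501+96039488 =167823989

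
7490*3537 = 26492130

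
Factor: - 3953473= - 3953473^1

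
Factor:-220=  - 2^2*5^1*11^1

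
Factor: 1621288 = 2^3*202661^1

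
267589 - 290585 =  - 22996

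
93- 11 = 82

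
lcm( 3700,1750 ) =129500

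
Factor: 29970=2^1*3^4*5^1*37^1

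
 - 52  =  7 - 59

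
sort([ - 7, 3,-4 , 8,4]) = [ - 7, - 4,3 , 4, 8]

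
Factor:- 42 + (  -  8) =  -2^1  *  5^2 = - 50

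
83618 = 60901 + 22717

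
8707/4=2176 +3/4 = 2176.75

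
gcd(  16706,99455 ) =1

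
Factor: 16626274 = 2^1 * 7^1*239^1*4969^1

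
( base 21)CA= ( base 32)86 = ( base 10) 262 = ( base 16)106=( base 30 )8m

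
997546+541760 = 1539306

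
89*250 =22250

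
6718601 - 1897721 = 4820880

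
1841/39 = 1841/39 = 47.21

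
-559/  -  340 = 1 + 219/340= 1.64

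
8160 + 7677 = 15837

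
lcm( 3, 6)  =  6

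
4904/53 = 92 + 28/53 = 92.53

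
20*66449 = 1328980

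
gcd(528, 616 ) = 88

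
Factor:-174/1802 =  - 87/901 = - 3^1*17^( - 1 )*29^1*53^(-1)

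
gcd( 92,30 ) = 2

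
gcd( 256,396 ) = 4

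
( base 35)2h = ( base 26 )39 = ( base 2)1010111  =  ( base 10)87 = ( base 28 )33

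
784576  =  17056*46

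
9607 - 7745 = 1862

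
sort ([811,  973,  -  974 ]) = [ - 974, 811,973 ]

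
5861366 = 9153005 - 3291639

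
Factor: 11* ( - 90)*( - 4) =3960 = 2^3*3^2*5^1*11^1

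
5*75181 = 375905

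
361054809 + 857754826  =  1218809635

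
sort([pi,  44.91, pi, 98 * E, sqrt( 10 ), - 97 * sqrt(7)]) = [-97 * sqrt( 7), pi,pi, sqrt(10 ), 44.91,98  *E]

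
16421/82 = 16421/82 = 200.26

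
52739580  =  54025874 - 1286294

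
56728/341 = 166+122/341 = 166.36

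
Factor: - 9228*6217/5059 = - 57370476/5059 = - 2^2*3^1*769^1 * 5059^( - 1 )*6217^1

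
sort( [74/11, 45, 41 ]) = [74/11,41, 45 ]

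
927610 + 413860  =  1341470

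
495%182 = 131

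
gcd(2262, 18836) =2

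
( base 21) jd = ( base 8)634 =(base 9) 507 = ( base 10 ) 412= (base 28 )EK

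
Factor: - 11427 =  - 3^1 * 13^1*293^1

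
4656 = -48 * ( - 97)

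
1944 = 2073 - 129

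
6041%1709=914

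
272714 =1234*221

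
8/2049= 8/2049= 0.00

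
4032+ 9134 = 13166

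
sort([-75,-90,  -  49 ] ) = [  -  90, -75, -49 ]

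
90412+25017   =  115429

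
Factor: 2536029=3^4*131^1 * 239^1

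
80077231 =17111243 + 62965988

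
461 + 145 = 606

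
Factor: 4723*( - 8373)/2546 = -39545679/2546 = -2^( - 1)*3^1*19^( - 1 )*67^( - 1)*2791^1*4723^1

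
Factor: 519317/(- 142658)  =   - 2^ (-1)*23^1*67^1*337^1*71329^( - 1)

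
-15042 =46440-61482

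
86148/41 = 2101 + 7/41 = 2101.17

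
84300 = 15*5620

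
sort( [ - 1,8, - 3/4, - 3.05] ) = [ - 3.05, - 1, - 3/4,  8] 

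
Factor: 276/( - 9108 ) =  - 3^( - 1)*11^( -1)  =  -  1/33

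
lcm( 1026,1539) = 3078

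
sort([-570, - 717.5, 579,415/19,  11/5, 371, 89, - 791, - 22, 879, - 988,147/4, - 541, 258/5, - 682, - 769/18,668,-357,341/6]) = [ -988,-791,-717.5,- 682, - 570, - 541, -357, - 769/18 , - 22, 11/5, 415/19, 147/4, 258/5 , 341/6, 89, 371, 579, 668, 879]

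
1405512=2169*648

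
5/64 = 5/64 = 0.08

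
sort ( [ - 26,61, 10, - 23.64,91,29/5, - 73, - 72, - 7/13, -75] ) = [ - 75, - 73,  -  72, - 26, -23.64, - 7/13 , 29/5,10 , 61, 91] 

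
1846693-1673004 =173689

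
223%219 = 4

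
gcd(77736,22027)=1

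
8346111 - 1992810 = 6353301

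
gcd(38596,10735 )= 1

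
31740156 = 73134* 434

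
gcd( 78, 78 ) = 78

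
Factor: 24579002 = 2^1*7^1*1755643^1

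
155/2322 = 155/2322 = 0.07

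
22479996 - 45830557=- 23350561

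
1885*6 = 11310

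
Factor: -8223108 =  - 2^2*3^1*103^1*6653^1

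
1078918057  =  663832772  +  415085285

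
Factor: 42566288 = 2^4*61^1*43613^1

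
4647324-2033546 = 2613778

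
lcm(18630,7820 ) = 633420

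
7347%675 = 597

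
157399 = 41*3839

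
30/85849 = 30/85849 = 0.00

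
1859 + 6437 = 8296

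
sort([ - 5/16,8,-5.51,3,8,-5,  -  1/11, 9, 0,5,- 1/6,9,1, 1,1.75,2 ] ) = [ - 5.51,  -  5, - 5/16,  -  1/6,-1/11  ,  0,1,1,1.75,2,3, 5,8, 8,9, 9] 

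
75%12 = 3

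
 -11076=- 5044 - 6032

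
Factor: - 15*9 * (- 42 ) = 5670 = 2^1*3^4*5^1*7^1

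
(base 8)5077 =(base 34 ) 295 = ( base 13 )126a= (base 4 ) 220333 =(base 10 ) 2623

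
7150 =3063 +4087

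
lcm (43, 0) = 0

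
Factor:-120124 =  - 2^2*59^1 * 509^1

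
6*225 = 1350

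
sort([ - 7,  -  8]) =[ - 8, - 7] 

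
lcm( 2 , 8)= 8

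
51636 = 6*8606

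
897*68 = 60996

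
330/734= 165/367 = 0.45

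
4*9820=39280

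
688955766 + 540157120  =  1229112886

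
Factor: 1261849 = 23^1*83^1*661^1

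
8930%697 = 566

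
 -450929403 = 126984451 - 577913854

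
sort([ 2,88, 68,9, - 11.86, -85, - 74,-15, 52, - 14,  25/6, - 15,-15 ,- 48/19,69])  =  [  -  85,-74,-15, - 15 ,-15, - 14,-11.86,-48/19 , 2 , 25/6,  9,52,68,69,88] 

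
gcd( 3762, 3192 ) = 114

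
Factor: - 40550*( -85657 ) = 3473391350=2^1* 5^2*11^1*13^1*599^1*811^1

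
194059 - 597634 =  - 403575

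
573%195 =183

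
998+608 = 1606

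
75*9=675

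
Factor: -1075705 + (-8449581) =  - 2^1*1123^1*4241^1 = -9525286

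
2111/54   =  39 + 5/54=39.09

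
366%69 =21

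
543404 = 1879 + 541525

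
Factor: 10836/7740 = 7/5 = 5^(-1 )*7^1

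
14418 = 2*7209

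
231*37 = 8547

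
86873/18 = 4826 + 5/18 = 4826.28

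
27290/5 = 5458 = 5458.00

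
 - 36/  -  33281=36/33281  =  0.00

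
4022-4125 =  - 103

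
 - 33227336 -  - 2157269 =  - 31070067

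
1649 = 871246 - 869597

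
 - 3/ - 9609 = 1/3203 = 0.00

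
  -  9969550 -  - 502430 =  - 9467120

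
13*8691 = 112983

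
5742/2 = 2871 = 2871.00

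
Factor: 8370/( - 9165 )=  -  558/611 = - 2^1 * 3^2*13^(-1) * 31^1*47^( - 1) 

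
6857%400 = 57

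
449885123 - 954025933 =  - 504140810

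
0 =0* 7434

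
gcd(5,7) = 1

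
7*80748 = 565236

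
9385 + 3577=12962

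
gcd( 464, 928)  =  464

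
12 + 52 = 64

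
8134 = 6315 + 1819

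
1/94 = 1/94  =  0.01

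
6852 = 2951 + 3901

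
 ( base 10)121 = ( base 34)3j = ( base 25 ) 4l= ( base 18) 6D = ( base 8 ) 171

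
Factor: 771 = 3^1 * 257^1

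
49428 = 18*2746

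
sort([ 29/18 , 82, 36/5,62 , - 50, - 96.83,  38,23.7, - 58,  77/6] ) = [  -  96.83,-58, - 50,29/18,36/5, 77/6, 23.7, 38, 62,82 ]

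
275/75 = 11/3 = 3.67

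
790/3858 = 395/1929 = 0.20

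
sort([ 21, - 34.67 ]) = [ - 34.67,21] 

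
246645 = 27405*9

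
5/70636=5/70636 = 0.00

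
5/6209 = 5/6209 = 0.00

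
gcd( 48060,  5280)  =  60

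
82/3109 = 82/3109= 0.03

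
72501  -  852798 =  -780297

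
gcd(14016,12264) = 1752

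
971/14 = 69 + 5/14 = 69.36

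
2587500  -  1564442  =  1023058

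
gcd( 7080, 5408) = 8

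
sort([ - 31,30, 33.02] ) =[-31, 30,  33.02]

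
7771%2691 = 2389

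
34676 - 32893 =1783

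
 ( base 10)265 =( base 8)411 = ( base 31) 8h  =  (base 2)100001001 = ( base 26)A5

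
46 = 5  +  41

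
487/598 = 487/598 = 0.81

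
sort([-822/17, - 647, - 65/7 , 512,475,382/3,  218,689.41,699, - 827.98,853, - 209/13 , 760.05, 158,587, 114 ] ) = [ - 827.98, - 647, - 822/17, - 209/13, - 65/7  ,  114,382/3,158,218,475 , 512, 587,689.41,699,760.05,  853 ]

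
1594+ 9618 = 11212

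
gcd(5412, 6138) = 66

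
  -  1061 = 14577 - 15638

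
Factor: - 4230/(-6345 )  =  2/3 = 2^1*3^(  -  1 ) 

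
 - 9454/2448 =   -  4727/1224= -3.86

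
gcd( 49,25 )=1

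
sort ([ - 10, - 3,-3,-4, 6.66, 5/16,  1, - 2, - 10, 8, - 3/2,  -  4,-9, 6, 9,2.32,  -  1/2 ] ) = [ - 10, - 10,  -  9, - 4, - 4, -3,-3, - 2,-3/2, - 1/2,5/16, 1, 2.32, 6,  6.66,8,9]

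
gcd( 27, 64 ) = 1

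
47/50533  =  47/50533=0.00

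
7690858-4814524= 2876334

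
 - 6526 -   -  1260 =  - 5266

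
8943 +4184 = 13127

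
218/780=109/390 = 0.28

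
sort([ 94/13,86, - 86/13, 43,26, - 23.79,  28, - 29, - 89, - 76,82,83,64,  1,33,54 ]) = [ - 89, - 76, - 29, - 23.79, - 86/13 , 1,94/13,26,28,33,43,54,64,82,83, 86]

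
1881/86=21 +75/86 = 21.87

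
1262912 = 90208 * 14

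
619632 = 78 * 7944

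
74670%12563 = 11855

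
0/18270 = 0 = 0.00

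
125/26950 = 5/1078= 0.00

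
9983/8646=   9983/8646 = 1.15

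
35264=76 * 464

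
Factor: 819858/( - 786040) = -897/860 = -2^(  -  2)*3^1*5^(-1)*13^1*23^1 * 43^( - 1)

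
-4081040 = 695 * ( - 5872)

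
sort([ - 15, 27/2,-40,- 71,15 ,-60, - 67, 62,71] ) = [ - 71, - 67 , - 60, - 40 , - 15,27/2,15,  62, 71 ] 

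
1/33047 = 1/33047 = 0.00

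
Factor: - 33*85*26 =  - 72930= -2^1 * 3^1*5^1*  11^1*13^1 *17^1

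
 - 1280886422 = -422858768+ - 858027654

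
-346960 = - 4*86740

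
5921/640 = 9+161/640 = 9.25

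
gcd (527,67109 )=1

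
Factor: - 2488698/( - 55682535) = 2^1*3^2*5^( - 1 )*17^1*2711^1*3712169^(-1) = 829566/18560845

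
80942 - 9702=71240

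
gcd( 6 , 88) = 2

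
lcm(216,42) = 1512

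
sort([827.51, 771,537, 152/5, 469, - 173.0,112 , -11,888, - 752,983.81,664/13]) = [ - 752, - 173.0, - 11,  152/5, 664/13,112, 469, 537,771,827.51 , 888, 983.81]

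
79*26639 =2104481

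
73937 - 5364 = 68573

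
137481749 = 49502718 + 87979031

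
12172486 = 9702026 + 2470460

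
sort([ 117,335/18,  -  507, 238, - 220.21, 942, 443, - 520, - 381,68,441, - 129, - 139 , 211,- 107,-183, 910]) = [ - 520,- 507,-381,  -  220.21, -183,-139,  -  129,- 107,335/18,68,117,211 , 238, 441,  443,910,942 ]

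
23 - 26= -3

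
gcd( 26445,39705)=15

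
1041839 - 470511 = 571328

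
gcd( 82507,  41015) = 1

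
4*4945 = 19780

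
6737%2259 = 2219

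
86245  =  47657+38588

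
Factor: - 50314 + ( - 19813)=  - 70127=- 23^1*3049^1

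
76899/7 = 10985 + 4/7 = 10985.57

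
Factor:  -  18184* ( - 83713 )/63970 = 761118596/31985 = 2^2 * 5^( - 1) * 7^1 * 2273^1*6397^( - 1 ) * 11959^1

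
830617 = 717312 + 113305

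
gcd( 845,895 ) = 5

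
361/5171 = 361/5171 = 0.07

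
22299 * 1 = 22299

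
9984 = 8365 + 1619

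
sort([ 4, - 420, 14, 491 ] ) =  [ - 420, 4, 14,491]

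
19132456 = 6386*2996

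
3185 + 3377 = 6562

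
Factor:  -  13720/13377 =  - 40/39 = -2^3*3^( - 1 )*5^1*13^ ( -1 )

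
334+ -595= - 261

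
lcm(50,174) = 4350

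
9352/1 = 9352 = 9352.00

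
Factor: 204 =2^2*3^1*17^1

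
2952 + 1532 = 4484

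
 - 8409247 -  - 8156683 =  - 252564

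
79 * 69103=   5459137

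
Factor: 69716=2^2 * 29^1*601^1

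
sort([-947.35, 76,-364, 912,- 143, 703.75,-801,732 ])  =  [-947.35,-801, - 364,-143,76,  703.75, 732,  912 ] 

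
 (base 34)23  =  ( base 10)71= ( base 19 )3E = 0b1000111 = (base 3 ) 2122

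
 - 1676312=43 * (-38984)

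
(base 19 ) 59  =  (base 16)68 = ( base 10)104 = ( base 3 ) 10212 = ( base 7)206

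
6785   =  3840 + 2945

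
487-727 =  - 240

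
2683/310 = 8 + 203/310 = 8.65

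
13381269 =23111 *579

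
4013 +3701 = 7714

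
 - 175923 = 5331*(- 33)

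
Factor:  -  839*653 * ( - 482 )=2^1*241^1*653^1*839^1 = 264071894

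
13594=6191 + 7403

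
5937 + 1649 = 7586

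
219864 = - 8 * ( - 27483)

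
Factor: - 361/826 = - 2^( - 1) * 7^(- 1)*19^2*59^( - 1 )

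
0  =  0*34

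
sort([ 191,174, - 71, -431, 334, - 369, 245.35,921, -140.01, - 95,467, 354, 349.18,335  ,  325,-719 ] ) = [ -719, - 431, - 369, - 140.01,  -  95, - 71,  174, 191, 245.35, 325, 334, 335,  349.18 , 354, 467,921]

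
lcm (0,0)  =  0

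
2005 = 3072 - 1067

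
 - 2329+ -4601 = -6930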